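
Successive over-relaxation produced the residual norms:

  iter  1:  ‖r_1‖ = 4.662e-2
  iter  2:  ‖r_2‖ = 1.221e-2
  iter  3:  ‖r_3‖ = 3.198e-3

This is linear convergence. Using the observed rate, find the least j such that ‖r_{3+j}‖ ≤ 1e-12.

Rate ρ ≈ ‖r_3‖/‖r_2‖ = 3.198e-3/1.221e-2 = 0.2619.
After j more steps, ‖r_{3+j}‖ ≈ 3.198e-3·ρ^j; need ρ^j ≤ 1e-12/3.198e-3 = 3.12695e-10.
j ≥ ln(3.12695e-10)/ln(0.2619) = -21.8858/-1.33979 = 16.335.
So 17 more iterations are needed.

17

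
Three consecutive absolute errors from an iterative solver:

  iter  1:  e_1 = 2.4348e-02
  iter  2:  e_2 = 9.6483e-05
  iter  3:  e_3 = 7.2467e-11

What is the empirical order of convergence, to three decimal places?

p ≈ ln(e_3/e_2) / ln(e_2/e_1)
  = ln(7.2467e-11/9.6483e-05) / ln(9.6483e-05/2.4348e-02)
  = ln(7.51086e-07) / ln(0.00396267)
  = -14.101746 / -5.530837 ≈ 2.549659

2.550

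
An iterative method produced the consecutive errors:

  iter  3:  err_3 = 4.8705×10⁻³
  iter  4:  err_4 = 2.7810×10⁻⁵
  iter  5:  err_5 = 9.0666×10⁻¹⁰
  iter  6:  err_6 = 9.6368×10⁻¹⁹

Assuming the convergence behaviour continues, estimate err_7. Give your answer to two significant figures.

1.1e-36

First estimate the order: p ≈ ln(err_6/err_5) / ln(err_5/err_4) = ln(9.6368×10⁻¹⁹/9.0666×10⁻¹⁰)/ln(9.0666×10⁻¹⁰/2.7810×10⁻⁵) = ln(1.06289e-09)/ln(3.26019e-05) ≈ 2.0000.
Then err_7 ≈ err_6·(err_6/err_5)^p = 9.6368×10⁻¹⁹·(1.06289e-09)^2.0000 = 9.6368×10⁻¹⁹·1.12974e-18 ≈ 1.089e-36.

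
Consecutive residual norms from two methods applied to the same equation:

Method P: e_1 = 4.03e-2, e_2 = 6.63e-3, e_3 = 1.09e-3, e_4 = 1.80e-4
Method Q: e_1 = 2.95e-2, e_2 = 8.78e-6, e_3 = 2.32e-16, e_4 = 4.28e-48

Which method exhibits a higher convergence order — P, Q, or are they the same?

Method P: p ≈ ln(1.80e-4/1.09e-3)/ln(1.09e-3/6.63e-3) ≈ 1.00.
Method Q: p ≈ ln(4.28e-48/2.32e-16)/ln(2.32e-16/8.78e-6) ≈ 3.00.
Method Q has the higher order (≈3.0 vs ≈1.0).

Q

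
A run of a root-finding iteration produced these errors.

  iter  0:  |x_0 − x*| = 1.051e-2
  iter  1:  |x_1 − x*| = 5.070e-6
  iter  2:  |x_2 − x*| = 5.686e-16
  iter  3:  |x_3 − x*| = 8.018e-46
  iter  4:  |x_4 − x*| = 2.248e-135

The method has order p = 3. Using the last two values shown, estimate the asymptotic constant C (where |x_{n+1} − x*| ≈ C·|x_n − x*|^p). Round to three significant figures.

4.36

C ≈ |x_4 − x*| / |x_3 − x*|^3
  = 2.248e-135 / (8.018e-46)^3
  = 2.248e-135 / 5.15464e-136 ≈ 4.3611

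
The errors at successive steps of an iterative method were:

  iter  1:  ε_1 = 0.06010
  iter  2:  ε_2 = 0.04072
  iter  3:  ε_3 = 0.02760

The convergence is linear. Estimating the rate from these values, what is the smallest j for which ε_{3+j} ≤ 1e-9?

45

Rate ρ ≈ ε_3/ε_2 = 0.02760/0.04072 = 0.6778.
After j more steps, ε_{3+j} ≈ 0.02760·ρ^j; need ρ^j ≤ 1e-9/0.02760 = 3.62319e-08.
j ≥ ln(3.62319e-08)/ln(0.6778) = -17.1333/-0.38890 = 44.056.
So 45 more iterations are needed.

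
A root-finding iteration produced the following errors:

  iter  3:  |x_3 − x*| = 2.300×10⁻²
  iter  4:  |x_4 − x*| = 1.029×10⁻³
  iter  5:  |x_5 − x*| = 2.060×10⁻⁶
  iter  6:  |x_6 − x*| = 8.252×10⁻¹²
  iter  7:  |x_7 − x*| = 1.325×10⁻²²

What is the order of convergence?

Consecutive ratios: |x_7 − x*|/|x_6 − x*| = 1.325×10⁻²²/8.252×10⁻¹² = 1.60567e-11, |x_6 − x*|/|x_5 − x*| = 8.252×10⁻¹²/2.060×10⁻⁶ = 4.00583e-06.
p ≈ ln(1.60567e-11)/ln(4.00583e-06) = -24.8549/-12.4278 ≈ 2.00.
So the convergence is quadratic (order 2).

2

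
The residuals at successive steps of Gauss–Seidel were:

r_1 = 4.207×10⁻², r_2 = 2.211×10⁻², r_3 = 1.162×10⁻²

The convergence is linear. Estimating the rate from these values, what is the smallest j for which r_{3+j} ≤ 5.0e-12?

Rate ρ ≈ r_3/r_2 = 1.162×10⁻²/2.211×10⁻² = 0.5256.
After j more steps, r_{3+j} ≈ 1.162×10⁻²·ρ^j; need ρ^j ≤ 5.0e-12/1.162×10⁻² = 4.30293e-10.
j ≥ ln(4.30293e-10)/ln(0.5256) = -21.5666/-0.64321 = 33.530.
So 34 more iterations are needed.

34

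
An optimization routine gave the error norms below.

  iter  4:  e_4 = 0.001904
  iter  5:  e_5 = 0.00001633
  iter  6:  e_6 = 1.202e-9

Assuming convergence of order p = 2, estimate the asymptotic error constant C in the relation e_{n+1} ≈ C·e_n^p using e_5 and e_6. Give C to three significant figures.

4.51

C ≈ e_6 / e_5^2
  = 1.202e-9 / (0.00001633)^2
  = 1.202e-9 / 2.66669e-10 ≈ 4.5075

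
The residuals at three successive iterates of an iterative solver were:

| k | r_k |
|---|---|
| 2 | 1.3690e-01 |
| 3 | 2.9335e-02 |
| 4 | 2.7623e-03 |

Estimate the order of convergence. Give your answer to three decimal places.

p ≈ ln(r_4/r_3) / ln(r_3/r_2)
  = ln(2.7623e-03/2.9335e-02) / ln(2.9335e-02/1.3690e-01)
  = ln(0.094164) / ln(0.21428)
  = -2.362717 / -1.540472 ≈ 1.533762

1.534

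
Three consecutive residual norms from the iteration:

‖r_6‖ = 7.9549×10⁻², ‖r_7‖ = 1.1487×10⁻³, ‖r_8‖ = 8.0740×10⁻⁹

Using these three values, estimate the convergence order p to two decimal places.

2.80

p ≈ ln(‖r_8‖/‖r_7‖) / ln(‖r_7‖/‖r_6‖)
  = ln(8.0740×10⁻⁹/1.1487×10⁻³) / ln(1.1487×10⁻³/7.9549×10⁻²)
  = ln(7.02882e-06) / ln(0.0144402)
  = -11.86549 / -4.23774 ≈ 2.79996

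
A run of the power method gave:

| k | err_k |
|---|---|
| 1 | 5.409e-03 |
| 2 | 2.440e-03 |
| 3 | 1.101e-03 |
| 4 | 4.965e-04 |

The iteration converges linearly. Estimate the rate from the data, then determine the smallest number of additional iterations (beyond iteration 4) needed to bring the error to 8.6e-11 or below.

Rate ρ ≈ err_4/err_3 = 4.965e-04/1.101e-03 = 0.4510.
After j more steps, err_{4+j} ≈ 4.965e-04·ρ^j; need ρ^j ≤ 8.6e-11/4.965e-04 = 1.73212e-07.
j ≥ ln(1.73212e-07)/ln(0.4510) = -15.5687/-0.79629 = 19.552.
So 20 more iterations are needed.

20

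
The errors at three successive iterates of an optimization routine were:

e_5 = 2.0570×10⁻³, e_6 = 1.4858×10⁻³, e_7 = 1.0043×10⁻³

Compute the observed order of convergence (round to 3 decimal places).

1.204

p ≈ ln(e_7/e_6) / ln(e_6/e_5)
  = ln(1.0043×10⁻³/1.4858×10⁻³) / ln(1.4858×10⁻³/2.0570×10⁻³)
  = ln(0.675932) / ln(0.722314)
  = -0.391663 / -0.325295 ≈ 1.204024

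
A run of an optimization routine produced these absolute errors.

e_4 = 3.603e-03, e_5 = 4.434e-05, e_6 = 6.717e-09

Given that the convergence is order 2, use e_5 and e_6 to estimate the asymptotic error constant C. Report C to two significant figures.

3.4

C ≈ e_6 / e_5^2
  = 6.717e-09 / (4.434e-05)^2
  = 6.717e-09 / 1.96604e-09 ≈ 3.4165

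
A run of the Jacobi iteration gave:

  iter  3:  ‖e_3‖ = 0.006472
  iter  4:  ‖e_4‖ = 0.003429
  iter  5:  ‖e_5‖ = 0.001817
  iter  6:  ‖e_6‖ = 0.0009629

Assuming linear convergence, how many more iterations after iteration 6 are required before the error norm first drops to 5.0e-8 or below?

Rate ρ ≈ ‖e_6‖/‖e_5‖ = 0.0009629/0.001817 = 0.5299.
After j more steps, ‖e_{6+j}‖ ≈ 0.0009629·ρ^j; need ρ^j ≤ 5.0e-8/0.0009629 = 5.19265e-05.
j ≥ ln(5.19265e-05)/ln(0.5299) = -9.8657/-0.63507 = 15.535.
So 16 more iterations are needed.

16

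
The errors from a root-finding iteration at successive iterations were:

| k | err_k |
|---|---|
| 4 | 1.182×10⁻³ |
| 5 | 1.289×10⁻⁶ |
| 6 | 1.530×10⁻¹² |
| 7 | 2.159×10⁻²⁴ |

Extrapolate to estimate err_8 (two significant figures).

First estimate the order: p ≈ ln(err_7/err_6) / ln(err_6/err_5) = ln(2.159×10⁻²⁴/1.530×10⁻¹²)/ln(1.530×10⁻¹²/1.289×10⁻⁶) = ln(1.41111e-12)/ln(1.18697e-06) ≈ 1.9999.
Then err_8 ≈ err_7·(err_7/err_6)^p = 2.159×10⁻²⁴·(1.41111e-12)^1.9999 = 2.159×10⁻²⁴·1.99667e-24 ≈ 4.311e-48.

4.3e-48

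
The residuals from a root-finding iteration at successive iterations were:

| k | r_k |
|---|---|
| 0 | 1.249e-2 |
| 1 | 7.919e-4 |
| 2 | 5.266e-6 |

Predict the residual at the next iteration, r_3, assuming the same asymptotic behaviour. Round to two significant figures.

First estimate the order: p ≈ ln(r_2/r_1) / ln(r_1/r_0) = ln(5.266e-6/7.919e-4)/ln(7.919e-4/1.249e-2) = ln(0.00664983)/ln(0.0634027) ≈ 1.8175.
Then r_3 ≈ r_2·(r_2/r_1)^p = 5.266e-6·(0.00664983)^1.8175 = 5.266e-6·0.000110397 ≈ 5.814e-10.

5.8e-10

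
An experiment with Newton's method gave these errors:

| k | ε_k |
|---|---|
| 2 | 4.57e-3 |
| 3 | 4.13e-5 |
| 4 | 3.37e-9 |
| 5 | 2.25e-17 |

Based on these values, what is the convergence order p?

Consecutive ratios: ε_5/ε_4 = 2.25e-17/3.37e-9 = 6.67656e-09, ε_4/ε_3 = 3.37e-9/4.13e-5 = 8.15981e-05.
p ≈ ln(6.67656e-09)/ln(8.15981e-05) = -18.8247/-9.4137 ≈ 2.00.
So the convergence is quadratic (order 2).

2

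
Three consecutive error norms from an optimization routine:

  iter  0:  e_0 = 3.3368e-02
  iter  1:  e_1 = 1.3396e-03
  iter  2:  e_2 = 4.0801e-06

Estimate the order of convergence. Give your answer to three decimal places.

1.802

p ≈ ln(e_2/e_1) / ln(e_1/e_0)
  = ln(4.0801e-06/1.3396e-03) / ln(1.3396e-03/3.3368e-02)
  = ln(0.00304576) / ln(0.0401462)
  = -5.794005 / -3.215227 ≈ 1.802052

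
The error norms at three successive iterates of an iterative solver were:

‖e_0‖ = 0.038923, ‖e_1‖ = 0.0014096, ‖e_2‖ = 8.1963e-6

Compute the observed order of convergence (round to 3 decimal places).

1.551

p ≈ ln(‖e_2‖/‖e_1‖) / ln(‖e_1‖/‖e_0‖)
  = ln(8.1963e-6/0.0014096) / ln(0.0014096/0.038923)
  = ln(0.00581463) / ln(0.0362151)
  = -5.147378 / -3.318279 ≈ 1.551219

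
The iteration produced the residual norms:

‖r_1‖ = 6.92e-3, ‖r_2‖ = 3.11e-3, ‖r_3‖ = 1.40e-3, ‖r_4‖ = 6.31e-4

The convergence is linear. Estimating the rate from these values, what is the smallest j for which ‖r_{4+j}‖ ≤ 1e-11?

23

Rate ρ ≈ ‖r_4‖/‖r_3‖ = 6.31e-4/1.40e-3 = 0.4507.
After j more steps, ‖r_{4+j}‖ ≈ 6.31e-4·ρ^j; need ρ^j ≤ 1e-11/6.31e-4 = 1.58479e-08.
j ≥ ln(1.58479e-08)/ln(0.4507) = -17.9602/-0.79695 = 22.536.
So 23 more iterations are needed.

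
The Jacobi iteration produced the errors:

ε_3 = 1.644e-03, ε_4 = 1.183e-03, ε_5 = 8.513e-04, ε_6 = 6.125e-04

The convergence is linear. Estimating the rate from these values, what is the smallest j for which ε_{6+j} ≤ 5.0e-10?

Rate ρ ≈ ε_6/ε_5 = 6.125e-04/8.513e-04 = 0.7195.
After j more steps, ε_{6+j} ≈ 6.125e-04·ρ^j; need ρ^j ≤ 5.0e-10/6.125e-04 = 8.16327e-07.
j ≥ ln(8.16327e-07)/ln(0.7195) = -14.0185/-0.32920 = 42.584.
So 43 more iterations are needed.

43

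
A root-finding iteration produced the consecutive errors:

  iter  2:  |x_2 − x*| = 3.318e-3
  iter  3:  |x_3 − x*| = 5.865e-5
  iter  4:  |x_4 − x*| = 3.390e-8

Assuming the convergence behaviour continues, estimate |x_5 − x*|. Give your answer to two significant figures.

3.5e-14

First estimate the order: p ≈ ln(|x_4 − x*|/|x_3 − x*|) / ln(|x_3 − x*|/|x_2 − x*|) = ln(3.390e-8/5.865e-5)/ln(5.865e-5/3.318e-3) = ln(0.000578005)/ln(0.0176763) ≈ 1.8476.
Then |x_5 − x*| ≈ |x_4 − x*|·(|x_4 − x*|/|x_3 − x*|)^p = 3.390e-8·(0.000578005)^1.8476 = 3.390e-8·1.04075e-06 ≈ 3.528e-14.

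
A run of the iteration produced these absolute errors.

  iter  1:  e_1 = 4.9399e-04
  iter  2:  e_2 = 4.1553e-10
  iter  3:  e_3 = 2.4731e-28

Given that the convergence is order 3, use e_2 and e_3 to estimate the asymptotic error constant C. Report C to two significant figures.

3.4

C ≈ e_3 / e_2^3
  = 2.4731e-28 / (4.1553e-10)^3
  = 2.4731e-28 / 7.17476e-29 ≈ 3.4469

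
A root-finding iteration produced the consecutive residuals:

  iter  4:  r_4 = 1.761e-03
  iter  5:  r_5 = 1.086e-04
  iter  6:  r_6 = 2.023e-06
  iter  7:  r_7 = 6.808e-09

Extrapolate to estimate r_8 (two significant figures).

2.0e-12

First estimate the order: p ≈ ln(r_7/r_6) / ln(r_6/r_5) = ln(6.808e-09/2.023e-06)/ln(2.023e-06/1.086e-04) = ln(0.0033653)/ln(0.018628) ≈ 1.4296.
Then r_8 ≈ r_7·(r_7/r_6)^p = 6.808e-09·(0.0033653)^1.4296 = 6.808e-09·0.000291496 ≈ 1.985e-12.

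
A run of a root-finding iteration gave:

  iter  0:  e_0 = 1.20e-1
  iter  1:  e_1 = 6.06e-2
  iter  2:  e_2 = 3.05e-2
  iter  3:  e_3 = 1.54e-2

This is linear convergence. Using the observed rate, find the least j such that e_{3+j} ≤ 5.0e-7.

16

Rate ρ ≈ e_3/e_2 = 1.54e-2/3.05e-2 = 0.5049.
After j more steps, e_{3+j} ≈ 1.54e-2·ρ^j; need ρ^j ≤ 5.0e-7/1.54e-2 = 3.24675e-05.
j ≥ ln(3.24675e-05)/ln(0.5049) = -10.3353/-0.68339 = 15.124.
So 16 more iterations are needed.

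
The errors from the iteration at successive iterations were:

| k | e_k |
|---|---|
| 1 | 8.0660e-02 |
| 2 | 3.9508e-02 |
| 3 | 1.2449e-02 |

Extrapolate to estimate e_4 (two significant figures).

First estimate the order: p ≈ ln(e_3/e_2) / ln(e_2/e_1) = ln(1.2449e-02/3.9508e-02)/ln(3.9508e-02/8.0660e-02) = ln(0.315101)/ln(0.489809) ≈ 1.6180.
Then e_4 ≈ e_3·(e_3/e_2)^p = 1.2449e-02·(0.315101)^1.6180 = 1.2449e-02·0.154345 ≈ 0.001921.

1.9e-3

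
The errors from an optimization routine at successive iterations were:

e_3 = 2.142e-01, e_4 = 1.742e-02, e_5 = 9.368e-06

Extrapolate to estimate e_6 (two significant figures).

1.5e-15

First estimate the order: p ≈ ln(e_5/e_4) / ln(e_4/e_3) = ln(9.368e-06/1.742e-02)/ln(1.742e-02/2.142e-01) = ln(0.000537773)/ln(0.0813259) ≈ 3.0001.
Then e_6 ≈ e_5·(e_5/e_4)^p = 9.368e-06·(0.000537773)^3.0001 = 9.368e-06·1.55407e-10 ≈ 1.456e-15.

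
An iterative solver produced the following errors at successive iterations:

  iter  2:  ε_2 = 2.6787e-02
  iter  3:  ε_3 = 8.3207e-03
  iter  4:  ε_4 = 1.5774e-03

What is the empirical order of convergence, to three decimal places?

1.422

p ≈ ln(ε_4/ε_3) / ln(ε_3/ε_2)
  = ln(1.5774e-03/8.3207e-03) / ln(8.3207e-03/2.6787e-02)
  = ln(0.189575) / ln(0.310625)
  = -1.662971 / -1.169169 ≈ 1.422353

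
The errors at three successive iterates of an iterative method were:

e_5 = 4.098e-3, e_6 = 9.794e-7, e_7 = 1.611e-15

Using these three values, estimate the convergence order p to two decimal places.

p ≈ ln(e_7/e_6) / ln(e_6/e_5)
  = ln(1.611e-15/9.794e-7) / ln(9.794e-7/4.098e-3)
  = ln(1.64488e-09) / ln(0.000238995)
  = -20.22560 / -8.33907 ≈ 2.42540

2.43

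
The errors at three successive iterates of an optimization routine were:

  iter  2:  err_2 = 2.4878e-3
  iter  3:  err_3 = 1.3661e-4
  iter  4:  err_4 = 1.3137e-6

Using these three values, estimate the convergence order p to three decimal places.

1.600

p ≈ ln(err_4/err_3) / ln(err_3/err_2)
  = ln(1.3137e-6/1.3661e-4) / ln(1.3661e-4/2.4878e-3)
  = ln(0.00961643) / ln(0.054912)
  = -4.644282 / -2.902023 ≈ 1.600360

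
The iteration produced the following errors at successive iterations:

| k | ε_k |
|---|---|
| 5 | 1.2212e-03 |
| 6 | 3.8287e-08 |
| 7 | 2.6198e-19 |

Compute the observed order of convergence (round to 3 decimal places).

2.479

p ≈ ln(ε_7/ε_6) / ln(ε_6/ε_5)
  = ln(2.6198e-19/3.8287e-08) / ln(3.8287e-08/1.2212e-03)
  = ln(6.84253e-12) / ln(3.13519e-05)
  = -25.707864 / -10.370236 ≈ 2.479005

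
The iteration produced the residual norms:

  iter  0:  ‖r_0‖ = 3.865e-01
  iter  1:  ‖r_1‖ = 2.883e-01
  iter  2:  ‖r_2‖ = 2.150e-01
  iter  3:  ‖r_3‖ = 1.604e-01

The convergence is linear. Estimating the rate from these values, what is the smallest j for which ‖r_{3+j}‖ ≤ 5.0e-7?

Rate ρ ≈ ‖r_3‖/‖r_2‖ = 1.604e-01/2.150e-01 = 0.7460.
After j more steps, ‖r_{3+j}‖ ≈ 1.604e-01·ρ^j; need ρ^j ≤ 5.0e-7/1.604e-01 = 3.11721e-06.
j ≥ ln(3.11721e-06)/ln(0.7460) = -12.6786/-0.29303 = 43.267.
So 44 more iterations are needed.

44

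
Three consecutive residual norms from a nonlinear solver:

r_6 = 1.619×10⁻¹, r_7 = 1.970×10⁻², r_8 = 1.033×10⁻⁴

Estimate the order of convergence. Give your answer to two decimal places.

p ≈ ln(r_8/r_7) / ln(r_7/r_6)
  = ln(1.033×10⁻⁴/1.970×10⁻²) / ln(1.970×10⁻²/1.619×10⁻¹)
  = ln(0.00524365) / ln(0.12168)
  = -5.25074 / -2.10636 ≈ 2.49280

2.49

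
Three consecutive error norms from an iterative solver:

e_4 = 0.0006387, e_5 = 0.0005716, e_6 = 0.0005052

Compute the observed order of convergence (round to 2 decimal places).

1.11

p ≈ ln(e_6/e_5) / ln(e_5/e_4)
  = ln(0.0005052/0.0005716) / ln(0.0005716/0.0006387)
  = ln(0.883835) / ln(0.894943)
  = -0.12348 / -0.11100 ≈ 1.11243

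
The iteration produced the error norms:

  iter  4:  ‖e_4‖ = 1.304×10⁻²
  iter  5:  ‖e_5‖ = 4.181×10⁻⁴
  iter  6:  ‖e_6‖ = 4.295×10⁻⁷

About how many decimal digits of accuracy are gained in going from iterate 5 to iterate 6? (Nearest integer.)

3

Digits gained ≈ log₁₀(‖e_5‖/‖e_6‖) = log₁₀(4.181×10⁻⁴/4.295×10⁻⁷) = log₁₀(973.458) ≈ 2.988.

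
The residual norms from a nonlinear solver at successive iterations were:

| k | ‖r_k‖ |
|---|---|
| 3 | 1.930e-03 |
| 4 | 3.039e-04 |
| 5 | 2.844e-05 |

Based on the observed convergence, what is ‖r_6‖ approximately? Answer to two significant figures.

1.4e-6

First estimate the order: p ≈ ln(‖r_5‖/‖r_4‖) / ln(‖r_4‖/‖r_3‖) = ln(2.844e-05/3.039e-04)/ln(3.039e-04/1.930e-03) = ln(0.0935834)/ln(0.157461) ≈ 1.2815.
Then ‖r_6‖ ≈ ‖r_5‖·(‖r_5‖/‖r_4‖)^p = 2.844e-05·(0.0935834)^1.2815 = 2.844e-05·0.0480387 ≈ 1.366e-06.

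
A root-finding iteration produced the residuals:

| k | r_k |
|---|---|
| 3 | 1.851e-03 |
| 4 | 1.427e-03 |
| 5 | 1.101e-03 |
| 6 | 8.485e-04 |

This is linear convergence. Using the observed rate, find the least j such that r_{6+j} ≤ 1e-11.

Rate ρ ≈ r_6/r_5 = 8.485e-04/1.101e-03 = 0.7707.
After j more steps, r_{6+j} ≈ 8.485e-04·ρ^j; need ρ^j ≤ 1e-11/8.485e-04 = 1.17855e-08.
j ≥ ln(1.17855e-08)/ln(0.7707) = -18.2564/-0.26046 = 70.093.
So 71 more iterations are needed.

71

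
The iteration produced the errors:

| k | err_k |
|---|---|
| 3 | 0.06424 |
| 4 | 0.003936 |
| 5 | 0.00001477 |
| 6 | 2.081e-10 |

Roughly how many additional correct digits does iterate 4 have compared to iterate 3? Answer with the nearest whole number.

Digits gained ≈ log₁₀(err_3/err_4) = log₁₀(0.06424/0.003936) = log₁₀(16.3211) ≈ 1.213.

1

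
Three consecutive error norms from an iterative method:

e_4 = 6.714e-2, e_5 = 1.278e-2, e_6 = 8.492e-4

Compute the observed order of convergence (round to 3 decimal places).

p ≈ ln(e_6/e_5) / ln(e_5/e_4)
  = ln(8.492e-4/1.278e-2) / ln(1.278e-2/6.714e-2)
  = ln(0.0664476) / ln(0.190349)
  = -2.711342 / -1.658896 ≈ 1.634426

1.634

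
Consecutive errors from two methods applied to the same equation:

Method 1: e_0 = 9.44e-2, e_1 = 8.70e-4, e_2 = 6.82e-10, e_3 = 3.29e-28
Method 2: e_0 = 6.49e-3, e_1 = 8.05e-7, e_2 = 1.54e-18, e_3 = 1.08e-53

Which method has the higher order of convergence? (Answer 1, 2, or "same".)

Method 1: p ≈ ln(3.29e-28/6.82e-10)/ln(6.82e-10/8.70e-4) ≈ 3.00.
Method 2: p ≈ ln(1.08e-53/1.54e-18)/ln(1.54e-18/8.05e-7) ≈ 3.00.
Both orders ≈ 3.0 — effectively the same.

same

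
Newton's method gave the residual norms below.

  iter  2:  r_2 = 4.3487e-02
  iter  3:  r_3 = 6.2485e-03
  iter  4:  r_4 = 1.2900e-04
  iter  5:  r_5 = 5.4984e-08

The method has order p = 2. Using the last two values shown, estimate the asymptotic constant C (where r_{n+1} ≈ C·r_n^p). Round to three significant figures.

3.30

C ≈ r_5 / r_4^2
  = 5.4984e-08 / (1.2900e-04)^2
  = 5.4984e-08 / 1.6641e-08 ≈ 3.3041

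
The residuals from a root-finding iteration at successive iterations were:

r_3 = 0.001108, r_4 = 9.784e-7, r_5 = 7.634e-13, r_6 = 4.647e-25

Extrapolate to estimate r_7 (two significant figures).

First estimate the order: p ≈ ln(r_6/r_5) / ln(r_5/r_4) = ln(4.647e-25/7.634e-13)/ln(7.634e-13/9.784e-7) = ln(6.08724e-13)/ln(7.80253e-07) ≈ 2.0000.
Then r_7 ≈ r_6·(r_6/r_5)^p = 4.647e-25·(6.08724e-13)^2.0000 = 4.647e-25·3.70545e-25 ≈ 1.722e-49.

1.7e-49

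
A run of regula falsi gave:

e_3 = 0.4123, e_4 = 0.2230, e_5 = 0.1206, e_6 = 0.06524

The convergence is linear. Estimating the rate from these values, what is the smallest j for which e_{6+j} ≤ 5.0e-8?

23

Rate ρ ≈ e_6/e_5 = 0.06524/0.1206 = 0.5410.
After j more steps, e_{6+j} ≈ 0.06524·ρ^j; need ρ^j ≤ 5.0e-8/0.06524 = 7.66401e-07.
j ≥ ln(7.66401e-07)/ln(0.5410) = -14.0816/-0.61434 = 22.922.
So 23 more iterations are needed.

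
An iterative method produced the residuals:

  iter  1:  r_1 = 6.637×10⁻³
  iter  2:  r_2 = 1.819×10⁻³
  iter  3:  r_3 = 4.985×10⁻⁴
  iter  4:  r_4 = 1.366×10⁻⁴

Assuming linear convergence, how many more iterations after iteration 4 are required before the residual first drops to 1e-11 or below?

13

Rate ρ ≈ r_4/r_3 = 1.366×10⁻⁴/4.985×10⁻⁴ = 0.2740.
After j more steps, r_{4+j} ≈ 1.366×10⁻⁴·ρ^j; need ρ^j ≤ 1e-11/1.366×10⁻⁴ = 7.32064e-08.
j ≥ ln(7.32064e-08)/ln(0.2740) = -16.4300/-1.29463 = 12.691.
So 13 more iterations are needed.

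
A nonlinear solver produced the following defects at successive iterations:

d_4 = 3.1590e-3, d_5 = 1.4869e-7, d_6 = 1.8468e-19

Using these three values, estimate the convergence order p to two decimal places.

p ≈ ln(d_6/d_5) / ln(d_5/d_4)
  = ln(1.8468e-19/1.4869e-7) / ln(1.4869e-7/3.1590e-3)
  = ln(1.24205e-12) / ln(4.70687e-05)
  = -27.41426 / -9.96390 ≈ 2.75136

2.75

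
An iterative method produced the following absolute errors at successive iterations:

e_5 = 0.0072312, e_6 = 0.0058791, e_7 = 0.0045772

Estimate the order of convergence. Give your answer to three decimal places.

p ≈ ln(e_7/e_6) / ln(e_6/e_5)
  = ln(0.0045772/0.0058791) / ln(0.0058791/0.0072312)
  = ln(0.778555) / ln(0.813019)
  = -0.250316 / -0.207001 ≈ 1.209250

1.209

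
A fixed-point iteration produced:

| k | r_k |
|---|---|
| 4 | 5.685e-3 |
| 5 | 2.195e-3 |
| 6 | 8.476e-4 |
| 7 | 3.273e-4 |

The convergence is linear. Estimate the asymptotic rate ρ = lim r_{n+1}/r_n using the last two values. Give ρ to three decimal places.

0.386

ρ ≈ r_7/r_6 = 3.273e-4/8.476e-4 = 0.38615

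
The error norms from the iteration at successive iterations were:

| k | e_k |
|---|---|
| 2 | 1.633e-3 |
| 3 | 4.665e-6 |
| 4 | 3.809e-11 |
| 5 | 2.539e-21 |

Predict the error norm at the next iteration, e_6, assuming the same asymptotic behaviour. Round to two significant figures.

First estimate the order: p ≈ ln(e_5/e_4) / ln(e_4/e_3) = ln(2.539e-21/3.809e-11)/ln(3.809e-11/4.665e-6) = ln(6.66579e-11)/ln(8.16506e-06) ≈ 2.0000.
Then e_6 ≈ e_5·(e_5/e_4)^p = 2.539e-21·(6.66579e-11)^2.0000 = 2.539e-21·4.44328e-21 ≈ 1.128e-41.

1.1e-41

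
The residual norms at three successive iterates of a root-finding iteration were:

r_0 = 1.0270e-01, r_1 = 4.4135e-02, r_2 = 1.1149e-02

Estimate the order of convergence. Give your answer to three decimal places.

1.629

p ≈ ln(r_2/r_1) / ln(r_1/r_0)
  = ln(1.1149e-02/4.4135e-02) / ln(4.4135e-02/1.0270e-01)
  = ln(0.252611) / ln(0.429747)
  = -1.375905 / -0.844559 ≈ 1.629140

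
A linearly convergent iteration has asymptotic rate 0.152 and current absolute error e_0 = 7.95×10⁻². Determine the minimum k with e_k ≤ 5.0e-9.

After k steps, e_k ≈ 7.95×10⁻²·0.152^k.
Need 0.152^k ≤ 5.0e-9/7.95×10⁻² = 6.28931e-08.
k ≥ ln(6.28931e-08)/ln(0.152) = -16.5818/-1.88387 = 8.802.
Smallest integer k = 9.

9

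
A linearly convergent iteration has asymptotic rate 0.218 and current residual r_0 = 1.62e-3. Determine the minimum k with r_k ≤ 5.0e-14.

After k steps, r_k ≈ 1.62e-3·0.218^k.
Need 0.218^k ≤ 5.0e-14/1.62e-3 = 3.08642e-11.
k ≥ ln(3.08642e-11)/ln(0.218) = -24.2014/-1.52326 = 15.888.
Smallest integer k = 16.

16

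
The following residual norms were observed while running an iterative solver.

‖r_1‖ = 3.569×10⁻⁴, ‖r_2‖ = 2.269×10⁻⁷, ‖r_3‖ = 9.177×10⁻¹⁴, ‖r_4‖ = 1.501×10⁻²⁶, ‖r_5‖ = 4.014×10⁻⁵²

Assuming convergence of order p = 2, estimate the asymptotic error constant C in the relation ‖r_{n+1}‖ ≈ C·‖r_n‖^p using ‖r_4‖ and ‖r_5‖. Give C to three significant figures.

C ≈ ‖r_5‖ / ‖r_4‖^2
  = 4.014×10⁻⁵² / (1.501×10⁻²⁶)^2
  = 4.014×10⁻⁵² / 2.253e-52 ≈ 1.7816

1.78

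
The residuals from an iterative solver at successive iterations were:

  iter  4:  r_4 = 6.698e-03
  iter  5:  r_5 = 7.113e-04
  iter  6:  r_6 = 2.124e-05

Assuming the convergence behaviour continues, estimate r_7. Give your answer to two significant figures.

8.7e-8

First estimate the order: p ≈ ln(r_6/r_5) / ln(r_5/r_4) = ln(2.124e-05/7.113e-04)/ln(7.113e-04/6.698e-03) = ln(0.0298608)/ln(0.106196) ≈ 1.5658.
Then r_7 ≈ r_6·(r_6/r_5)^p = 2.124e-05·(0.0298608)^1.5658 = 2.124e-05·0.00409557 ≈ 8.699e-08.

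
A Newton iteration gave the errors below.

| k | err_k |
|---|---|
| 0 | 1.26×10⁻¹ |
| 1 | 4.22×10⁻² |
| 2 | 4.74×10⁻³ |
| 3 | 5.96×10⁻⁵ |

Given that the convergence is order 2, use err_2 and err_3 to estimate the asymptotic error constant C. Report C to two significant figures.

2.7

C ≈ err_3 / err_2^2
  = 5.96×10⁻⁵ / (4.74×10⁻³)^2
  = 5.96×10⁻⁵ / 2.24676e-05 ≈ 2.6527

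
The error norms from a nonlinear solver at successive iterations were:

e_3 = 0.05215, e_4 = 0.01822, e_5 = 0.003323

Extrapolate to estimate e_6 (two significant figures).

2.1e-4

First estimate the order: p ≈ ln(e_5/e_4) / ln(e_4/e_3) = ln(0.003323/0.01822)/ln(0.01822/0.05215) = ln(0.182382)/ln(0.349377) ≈ 1.6181.
Then e_6 ≈ e_5·(e_5/e_4)^p = 0.003323·(0.182382)^1.6181 = 0.003323·0.0637081 ≈ 0.0002117.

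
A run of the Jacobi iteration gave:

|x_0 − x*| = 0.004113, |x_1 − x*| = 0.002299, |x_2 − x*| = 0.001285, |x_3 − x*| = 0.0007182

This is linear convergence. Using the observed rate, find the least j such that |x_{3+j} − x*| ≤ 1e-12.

36

Rate ρ ≈ |x_3 − x*|/|x_2 − x*| = 0.0007182/0.001285 = 0.5589.
After j more steps, |x_{3+j} − x*| ≈ 0.0007182·ρ^j; need ρ^j ≤ 1e-12/0.0007182 = 1.39237e-09.
j ≥ ln(1.39237e-09)/ln(0.5589) = -20.3923/-0.58178 = 35.052.
So 36 more iterations are needed.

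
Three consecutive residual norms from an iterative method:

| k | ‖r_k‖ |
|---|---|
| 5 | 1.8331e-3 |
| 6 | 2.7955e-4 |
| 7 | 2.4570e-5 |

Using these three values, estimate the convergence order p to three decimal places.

p ≈ ln(‖r_7‖/‖r_6‖) / ln(‖r_6‖/‖r_5‖)
  = ln(2.4570e-5/2.7955e-4) / ln(2.7955e-4/1.8331e-3)
  = ln(0.0878913) / ln(0.152501)
  = -2.431654 / -1.880584 ≈ 1.293031

1.293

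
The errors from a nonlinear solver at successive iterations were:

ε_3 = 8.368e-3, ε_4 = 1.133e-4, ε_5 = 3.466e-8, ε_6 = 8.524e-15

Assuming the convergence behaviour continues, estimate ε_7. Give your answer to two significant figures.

First estimate the order: p ≈ ln(ε_6/ε_5) / ln(ε_5/ε_4) = ln(8.524e-15/3.466e-8)/ln(3.466e-8/1.133e-4) = ln(2.45932e-07)/ln(0.000305914) ≈ 1.8806.
Then ε_7 ≈ ε_6·(ε_6/ε_5)^p = 8.524e-15·(2.45932e-07)^1.8806 = 8.524e-15·3.72192e-13 ≈ 3.173e-27.

3.2e-27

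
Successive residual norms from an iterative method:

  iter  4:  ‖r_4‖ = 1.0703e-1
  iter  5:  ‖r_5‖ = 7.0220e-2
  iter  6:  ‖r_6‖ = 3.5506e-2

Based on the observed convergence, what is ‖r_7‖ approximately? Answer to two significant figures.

First estimate the order: p ≈ ln(‖r_6‖/‖r_5‖) / ln(‖r_5‖/‖r_4‖) = ln(3.5506e-2/7.0220e-2)/ln(7.0220e-2/1.0703e-1) = ln(0.505639)/ln(0.656078) ≈ 1.6180.
Then ‖r_7‖ ≈ ‖r_6‖·(‖r_6‖/‖r_5‖)^p = 3.5506e-2·(0.505639)^1.6180 = 3.5506e-2·0.331752 ≈ 0.01178.

1.2e-2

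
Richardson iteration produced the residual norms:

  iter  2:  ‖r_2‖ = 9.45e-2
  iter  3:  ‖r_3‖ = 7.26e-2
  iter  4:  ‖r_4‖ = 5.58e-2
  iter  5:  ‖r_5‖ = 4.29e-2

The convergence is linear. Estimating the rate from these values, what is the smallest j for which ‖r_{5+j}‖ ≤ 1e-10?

76

Rate ρ ≈ ‖r_5‖/‖r_4‖ = 4.29e-2/5.58e-2 = 0.7688.
After j more steps, ‖r_{5+j}‖ ≈ 4.29e-2·ρ^j; need ρ^j ≤ 1e-10/4.29e-2 = 2.331e-09.
j ≥ ln(2.331e-09)/ln(0.7688) = -19.8770/-0.26292 = 75.601.
So 76 more iterations are needed.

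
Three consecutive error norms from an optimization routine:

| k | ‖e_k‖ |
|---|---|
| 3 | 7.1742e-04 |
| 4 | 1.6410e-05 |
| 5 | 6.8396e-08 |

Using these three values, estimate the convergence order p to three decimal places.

1.451

p ≈ ln(‖e_5‖/‖e_4‖) / ln(‖e_4‖/‖e_3‖)
  = ln(6.8396e-08/1.6410e-05) / ln(1.6410e-05/7.1742e-04)
  = ln(0.00416795) / ln(0.0228736)
  = -5.480331 / -3.777772 ≈ 1.450678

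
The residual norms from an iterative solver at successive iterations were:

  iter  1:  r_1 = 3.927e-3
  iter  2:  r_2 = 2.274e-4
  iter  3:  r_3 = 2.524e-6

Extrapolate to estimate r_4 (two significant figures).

First estimate the order: p ≈ ln(r_3/r_2) / ln(r_2/r_1) = ln(2.524e-6/2.274e-4)/ln(2.274e-4/3.927e-3) = ln(0.0110994)/ln(0.0579068) ≈ 1.5798.
Then r_4 ≈ r_3·(r_3/r_2)^p = 2.524e-6·(0.0110994)^1.5798 = 2.524e-6·0.000816515 ≈ 2.061e-09.

2.1e-9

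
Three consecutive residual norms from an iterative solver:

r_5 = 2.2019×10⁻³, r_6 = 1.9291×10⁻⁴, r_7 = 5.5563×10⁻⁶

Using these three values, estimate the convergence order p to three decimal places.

p ≈ ln(r_7/r_6) / ln(r_6/r_5)
  = ln(5.5563×10⁻⁶/1.9291×10⁻⁴) / ln(1.9291×10⁻⁴/2.2019×10⁻³)
  = ln(0.0288026) / ln(0.0876107)
  = -3.547290 / -2.434852 ≈ 1.456881

1.457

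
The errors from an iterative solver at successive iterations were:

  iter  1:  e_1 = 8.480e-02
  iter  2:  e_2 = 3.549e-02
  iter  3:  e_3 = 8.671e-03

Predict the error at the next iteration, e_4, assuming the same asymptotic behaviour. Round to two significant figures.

First estimate the order: p ≈ ln(e_3/e_2) / ln(e_2/e_1) = ln(8.671e-03/3.549e-02)/ln(3.549e-02/8.480e-02) = ln(0.244322)/ln(0.418514) ≈ 1.6179.
Then e_4 ≈ e_3·(e_3/e_2)^p = 8.671e-03·(0.244322)^1.6179 = 8.671e-03·0.102279 ≈ 0.0008869.

8.9e-4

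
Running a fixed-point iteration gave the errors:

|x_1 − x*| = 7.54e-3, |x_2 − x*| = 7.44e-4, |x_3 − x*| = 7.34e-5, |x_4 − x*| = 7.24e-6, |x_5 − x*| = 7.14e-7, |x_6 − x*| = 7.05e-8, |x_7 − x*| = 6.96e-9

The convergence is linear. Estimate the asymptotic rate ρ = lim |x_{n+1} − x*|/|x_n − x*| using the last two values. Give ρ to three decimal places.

0.099

ρ ≈ |x_7 − x*|/|x_6 − x*| = 6.96e-9/7.05e-8 = 0.09872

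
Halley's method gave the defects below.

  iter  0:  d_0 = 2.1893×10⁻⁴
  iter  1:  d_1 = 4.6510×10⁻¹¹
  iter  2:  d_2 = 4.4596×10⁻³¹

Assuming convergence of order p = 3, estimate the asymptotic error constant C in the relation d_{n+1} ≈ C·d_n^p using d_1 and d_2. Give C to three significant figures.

C ≈ d_2 / d_1^3
  = 4.4596×10⁻³¹ / (4.6510×10⁻¹¹)^3
  = 4.4596×10⁻³¹ / 1.0061e-31 ≈ 4.4326

4.43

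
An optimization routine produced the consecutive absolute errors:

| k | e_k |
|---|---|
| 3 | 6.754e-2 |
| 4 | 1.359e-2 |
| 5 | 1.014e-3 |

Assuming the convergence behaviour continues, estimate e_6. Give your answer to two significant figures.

1.5e-5

First estimate the order: p ≈ ln(e_5/e_4) / ln(e_4/e_3) = ln(1.014e-3/1.359e-2)/ln(1.359e-2/6.754e-2) = ln(0.0746137)/ln(0.201214) ≈ 1.6187.
Then e_6 ≈ e_5·(e_5/e_4)^p = 1.014e-3·(0.0746137)^1.6187 = 1.014e-3·0.0149772 ≈ 1.519e-05.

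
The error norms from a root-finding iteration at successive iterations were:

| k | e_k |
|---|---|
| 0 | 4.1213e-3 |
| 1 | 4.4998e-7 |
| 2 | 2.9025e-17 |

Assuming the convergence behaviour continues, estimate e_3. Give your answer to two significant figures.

First estimate the order: p ≈ ln(e_2/e_1) / ln(e_1/e_0) = ln(2.9025e-17/4.4998e-7)/ln(4.4998e-7/4.1213e-3) = ln(6.45029e-11)/ln(0.000109184) ≈ 2.5721.
Then e_3 ≈ e_2·(e_2/e_1)^p = 2.9025e-17·(6.45029e-11)^2.5721 = 2.9025e-17·6.15487e-27 ≈ 1.786e-43.

1.8e-43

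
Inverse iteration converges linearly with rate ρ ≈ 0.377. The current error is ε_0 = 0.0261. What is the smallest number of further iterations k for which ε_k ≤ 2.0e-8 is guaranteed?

After k steps, ε_k ≈ 0.0261·0.377^k.
Need 0.377^k ≤ 2.0e-8/0.0261 = 7.66284e-07.
k ≥ ln(7.66284e-07)/ln(0.377) = -14.0817/-0.97551 = 14.435.
Smallest integer k = 15.

15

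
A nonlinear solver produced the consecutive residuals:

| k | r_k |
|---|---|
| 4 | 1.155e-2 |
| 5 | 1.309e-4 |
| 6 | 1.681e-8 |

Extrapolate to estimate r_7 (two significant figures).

2.8e-16

First estimate the order: p ≈ ln(r_6/r_5) / ln(r_5/r_4) = ln(1.681e-8/1.309e-4)/ln(1.309e-4/1.155e-2) = ln(0.000128419)/ln(0.0113333) ≈ 2.0000.
Then r_7 ≈ r_6·(r_6/r_5)^p = 1.681e-8·(0.000128419)^2.0000 = 1.681e-8·1.64914e-08 ≈ 2.772e-16.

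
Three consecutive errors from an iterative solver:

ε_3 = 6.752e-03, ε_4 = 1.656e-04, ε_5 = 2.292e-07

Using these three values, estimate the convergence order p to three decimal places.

1.775

p ≈ ln(ε_5/ε_4) / ln(ε_4/ε_3)
  = ln(2.292e-07/1.656e-04) / ln(1.656e-04/6.752e-03)
  = ln(0.00138406) / ln(0.0245261)
  = -6.582734 / -3.708017 ≈ 1.775271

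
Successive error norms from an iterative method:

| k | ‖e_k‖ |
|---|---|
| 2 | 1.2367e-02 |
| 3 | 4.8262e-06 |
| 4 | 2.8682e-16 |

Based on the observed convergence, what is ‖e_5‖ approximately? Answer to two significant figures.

6.0e-47

First estimate the order: p ≈ ln(‖e_4‖/‖e_3‖) / ln(‖e_3‖/‖e_2‖) = ln(2.8682e-16/4.8262e-06)/ln(4.8262e-06/1.2367e-02) = ln(5.94298e-11)/ln(0.000390248) ≈ 3.0000.
Then ‖e_5‖ ≈ ‖e_4‖·(‖e_4‖/‖e_3‖)^p = 2.8682e-16·(5.94298e-11)^3.0000 = 2.8682e-16·2.099e-31 ≈ 6.02e-47.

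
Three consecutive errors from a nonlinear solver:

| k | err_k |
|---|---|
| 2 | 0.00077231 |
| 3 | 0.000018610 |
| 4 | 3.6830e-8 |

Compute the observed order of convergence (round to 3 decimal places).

p ≈ ln(err_4/err_3) / ln(err_3/err_2)
  = ln(3.6830e-8/0.000018610) / ln(0.000018610/0.00077231)
  = ln(0.00197904) / ln(0.0240965)
  = -6.225143 / -3.725689 ≈ 1.670870

1.671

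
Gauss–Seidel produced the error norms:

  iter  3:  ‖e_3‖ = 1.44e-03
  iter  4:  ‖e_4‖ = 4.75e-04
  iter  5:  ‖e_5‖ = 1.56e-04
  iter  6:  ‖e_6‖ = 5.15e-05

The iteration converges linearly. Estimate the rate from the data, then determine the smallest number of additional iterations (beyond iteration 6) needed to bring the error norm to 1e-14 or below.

Rate ρ ≈ ‖e_6‖/‖e_5‖ = 5.15e-05/1.56e-04 = 0.3301.
After j more steps, ‖e_{6+j}‖ ≈ 5.15e-05·ρ^j; need ρ^j ≤ 1e-14/5.15e-05 = 1.94175e-10.
j ≥ ln(1.94175e-10)/ln(0.3301) = -22.3623/-1.10836 = 20.176.
So 21 more iterations are needed.

21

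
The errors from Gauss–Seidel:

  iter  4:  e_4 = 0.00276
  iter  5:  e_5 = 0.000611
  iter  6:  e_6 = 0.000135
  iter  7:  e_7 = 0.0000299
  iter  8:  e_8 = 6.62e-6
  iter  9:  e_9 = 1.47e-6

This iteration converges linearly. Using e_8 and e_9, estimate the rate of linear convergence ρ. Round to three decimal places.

0.222

ρ ≈ e_9/e_8 = 1.47e-6/6.62e-6 = 0.22205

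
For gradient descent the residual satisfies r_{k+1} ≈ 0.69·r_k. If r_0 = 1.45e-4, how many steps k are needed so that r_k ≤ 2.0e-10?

After k steps, r_k ≈ 1.45e-4·0.69^k.
Need 0.69^k ≤ 2.0e-10/1.45e-4 = 1.37931e-06.
k ≥ ln(1.37931e-06)/ln(0.69) = -13.4939/-0.37106 = 36.366.
Smallest integer k = 37.

37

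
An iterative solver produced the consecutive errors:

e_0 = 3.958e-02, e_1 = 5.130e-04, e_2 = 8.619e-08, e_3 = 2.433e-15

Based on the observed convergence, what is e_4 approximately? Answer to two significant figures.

1.9e-30

First estimate the order: p ≈ ln(e_3/e_2) / ln(e_2/e_1) = ln(2.433e-15/8.619e-08)/ln(8.619e-08/5.130e-04) = ln(2.82283e-08)/ln(0.000168012) ≈ 2.0000.
Then e_4 ≈ e_3·(e_3/e_2)^p = 2.433e-15·(2.82283e-08)^2.0000 = 2.433e-15·7.96837e-16 ≈ 1.939e-30.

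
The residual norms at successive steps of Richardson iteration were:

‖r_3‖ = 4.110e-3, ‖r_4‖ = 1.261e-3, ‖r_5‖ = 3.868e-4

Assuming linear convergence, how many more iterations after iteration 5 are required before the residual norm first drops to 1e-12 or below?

Rate ρ ≈ ‖r_5‖/‖r_4‖ = 3.868e-4/1.261e-3 = 0.3067.
After j more steps, ‖r_{5+j}‖ ≈ 3.868e-4·ρ^j; need ρ^j ≤ 1e-12/3.868e-4 = 2.58532e-09.
j ≥ ln(2.58532e-09)/ln(0.3067) = -19.7734/-1.18189 = 16.730.
So 17 more iterations are needed.

17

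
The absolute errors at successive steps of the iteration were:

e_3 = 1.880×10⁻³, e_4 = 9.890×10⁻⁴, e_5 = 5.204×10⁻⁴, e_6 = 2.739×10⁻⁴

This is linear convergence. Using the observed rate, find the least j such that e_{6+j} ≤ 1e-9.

Rate ρ ≈ e_6/e_5 = 2.739×10⁻⁴/5.204×10⁻⁴ = 0.5263.
After j more steps, e_{6+j} ≈ 2.739×10⁻⁴·ρ^j; need ρ^j ≤ 1e-9/2.739×10⁻⁴ = 3.65097e-06.
j ≥ ln(3.65097e-06)/ln(0.5263) = -12.5205/-0.64188 = 19.506.
So 20 more iterations are needed.

20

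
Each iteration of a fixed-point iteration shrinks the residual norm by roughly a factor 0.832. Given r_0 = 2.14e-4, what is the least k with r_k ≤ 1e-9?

After k steps, r_k ≈ 2.14e-4·0.832^k.
Need 0.832^k ≤ 1e-9/2.14e-4 = 4.6729e-06.
k ≥ ln(4.6729e-06)/ln(0.832) = -12.2737/-0.18392 = 66.734.
Smallest integer k = 67.

67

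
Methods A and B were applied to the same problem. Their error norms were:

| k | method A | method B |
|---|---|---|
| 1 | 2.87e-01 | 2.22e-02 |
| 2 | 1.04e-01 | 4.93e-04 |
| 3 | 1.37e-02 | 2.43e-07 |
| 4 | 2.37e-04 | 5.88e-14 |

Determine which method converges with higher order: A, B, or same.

Method A: p ≈ ln(2.37e-04/1.37e-02)/ln(1.37e-02/1.04e-01) ≈ 2.00.
Method B: p ≈ ln(5.88e-14/2.43e-07)/ln(2.43e-07/4.93e-04) ≈ 2.00.
Both orders ≈ 2.0 — effectively the same.

same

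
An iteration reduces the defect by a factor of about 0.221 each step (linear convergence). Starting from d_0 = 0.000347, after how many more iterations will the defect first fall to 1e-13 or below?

15

After k steps, d_k ≈ 0.000347·0.221^k.
Need 0.221^k ≤ 1e-13/0.000347 = 2.88184e-10.
k ≥ ln(2.88184e-10)/ln(0.221) = -21.9674/-1.50959 = 14.552.
Smallest integer k = 15.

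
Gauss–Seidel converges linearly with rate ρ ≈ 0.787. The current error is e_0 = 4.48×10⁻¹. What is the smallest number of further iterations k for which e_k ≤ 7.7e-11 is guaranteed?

94

After k steps, e_k ≈ 4.48×10⁻¹·0.787^k.
Need 0.787^k ≤ 7.7e-11/4.48×10⁻¹ = 1.71875e-10.
k ≥ ln(1.71875e-10)/ln(0.787) = -22.4843/-0.23953 = 93.868.
Smallest integer k = 94.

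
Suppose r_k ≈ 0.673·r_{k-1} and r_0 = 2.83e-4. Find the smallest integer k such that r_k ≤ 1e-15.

After k steps, r_k ≈ 2.83e-4·0.673^k.
Need 0.673^k ≤ 1e-15/2.83e-4 = 3.53357e-12.
k ≥ ln(3.53357e-12)/ln(0.673) = -26.3687/-0.39601 = 66.586.
Smallest integer k = 67.

67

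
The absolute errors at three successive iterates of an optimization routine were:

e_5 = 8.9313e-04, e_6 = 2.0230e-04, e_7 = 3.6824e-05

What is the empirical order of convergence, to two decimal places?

1.15

p ≈ ln(e_7/e_6) / ln(e_6/e_5)
  = ln(3.6824e-05/2.0230e-04) / ln(2.0230e-04/8.9313e-04)
  = ln(0.182027) / ln(0.226507)
  = -1.70360 / -1.48498 ≈ 1.14722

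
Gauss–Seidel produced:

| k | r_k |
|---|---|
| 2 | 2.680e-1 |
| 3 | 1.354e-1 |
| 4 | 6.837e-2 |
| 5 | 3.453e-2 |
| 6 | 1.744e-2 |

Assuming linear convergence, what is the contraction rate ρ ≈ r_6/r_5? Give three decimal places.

ρ ≈ r_6/r_5 = 1.744e-2/3.453e-2 = 0.50507

0.505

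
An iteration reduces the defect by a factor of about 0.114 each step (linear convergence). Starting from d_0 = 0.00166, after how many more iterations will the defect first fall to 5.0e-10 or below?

After k steps, d_k ≈ 0.00166·0.114^k.
Need 0.114^k ≤ 5.0e-10/0.00166 = 3.01205e-07.
k ≥ ln(3.01205e-07)/ln(0.114) = -15.0155/-2.17156 = 6.915.
Smallest integer k = 7.

7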